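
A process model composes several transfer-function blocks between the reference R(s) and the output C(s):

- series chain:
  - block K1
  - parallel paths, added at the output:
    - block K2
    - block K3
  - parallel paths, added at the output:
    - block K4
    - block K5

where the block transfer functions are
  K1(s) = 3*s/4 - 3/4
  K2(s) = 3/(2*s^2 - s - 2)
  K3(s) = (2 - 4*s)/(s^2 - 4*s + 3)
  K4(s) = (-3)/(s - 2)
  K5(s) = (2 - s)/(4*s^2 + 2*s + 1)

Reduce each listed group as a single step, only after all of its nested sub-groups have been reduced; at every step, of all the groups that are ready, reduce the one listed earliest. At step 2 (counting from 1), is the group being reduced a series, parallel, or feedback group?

The answer is parallel.

Reasoning:
Step 1: reduce the parallel group K2, K3
Step 2: reduce the parallel group K4, K5
Step 3: reduce the series chain K1, (K2+K3), (K4+K5)
So the answer for step 2 is parallel.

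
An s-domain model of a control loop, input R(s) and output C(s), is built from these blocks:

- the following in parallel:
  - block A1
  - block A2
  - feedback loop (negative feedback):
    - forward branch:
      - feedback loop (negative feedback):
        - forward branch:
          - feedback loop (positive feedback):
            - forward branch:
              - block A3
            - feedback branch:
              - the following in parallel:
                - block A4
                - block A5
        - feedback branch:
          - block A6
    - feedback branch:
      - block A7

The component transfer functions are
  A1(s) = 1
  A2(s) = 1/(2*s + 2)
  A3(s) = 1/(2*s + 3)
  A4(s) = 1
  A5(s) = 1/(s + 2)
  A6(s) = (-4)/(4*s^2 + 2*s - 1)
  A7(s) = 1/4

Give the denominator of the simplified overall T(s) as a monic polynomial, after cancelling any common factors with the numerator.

[1] add A4, A5 (parallel) = (s + 3)/(s + 2)
[2] collapse the loop (A3 forward, (A4+A5) return) = (s + 2)/(2*s^2 + 6*s + 3)
[3] reduce the feedback loop with forward [A3/(1-A3*(A4+A5))] and return A6 = (4*s^3 + 10*s^2 + 3*s - 2)/(8*s^4 + 28*s^3 + 22*s^2 - 4*s - 11)
[4] close the feedback loop around [[A3/(1-A3*(A4+A5))]/(1+[A3/(1-A3*(A4+A5))]*A6)], A7 = (16*s^3 + 40*s^2 + 12*s - 8)/(32*s^4 + 116*s^3 + 98*s^2 - 13*s - 46)
[5] parallel reduction of A1, A2, [[[A3/(1-A3*(A4+A5))]/(1+[A3/(1-A3*(A4+A5))]*A6)]/(1+[[A3/(1-A3*(A4+A5))]/(1+[A3/(1-A3*(A4+A5))]*A6)]*A7)] = (64*s^5 + 360*s^4 + 656*s^3 + 372*s^2 - 123*s - 154)/(64*s^5 + 296*s^4 + 428*s^3 + 170*s^2 - 118*s - 92)
No further cancellation is possible in the step-5 result, so that is T(s). Its denominator becomes monic after dividing by the leading coefficient 64.

Therefore the answer is s^5 + 37*s^4/8 + 107*s^3/16 + 85*s^2/32 - 59*s/32 - 23/16.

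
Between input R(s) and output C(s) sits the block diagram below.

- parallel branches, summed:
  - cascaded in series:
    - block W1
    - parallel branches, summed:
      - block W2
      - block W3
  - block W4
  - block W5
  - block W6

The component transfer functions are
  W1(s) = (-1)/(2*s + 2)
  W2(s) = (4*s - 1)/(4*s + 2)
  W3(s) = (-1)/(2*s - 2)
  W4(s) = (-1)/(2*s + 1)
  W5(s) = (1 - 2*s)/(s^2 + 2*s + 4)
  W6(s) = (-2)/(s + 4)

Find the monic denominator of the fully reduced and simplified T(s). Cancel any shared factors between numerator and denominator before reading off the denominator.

[1] add W2, W3 (parallel); result (4*s^2 - 7*s)/(4*s^2 - 2*s - 2)
[2] cascade W1, (W2+W3); result (-4*s^2 + 7*s)/(8*s^3 + 4*s^2 - 8*s - 4)
[3] add (W1*(W2+W3)), W4, W5, W6 (parallel); result (-40*s^5 - 145*s^4 - 94*s^3 + 68*s^2 + 236*s + 80)/(8*s^6 + 52*s^5 + 112*s^4 + 124*s^3 - 56*s^2 - 176*s - 64)
T(s) is the step-3 result (common factors already cancelled). Leading coefficient of the denominator: 8. Divide through by 8 for the monic polynomial.

Final answer: s^6 + 13*s^5/2 + 14*s^4 + 31*s^3/2 - 7*s^2 - 22*s - 8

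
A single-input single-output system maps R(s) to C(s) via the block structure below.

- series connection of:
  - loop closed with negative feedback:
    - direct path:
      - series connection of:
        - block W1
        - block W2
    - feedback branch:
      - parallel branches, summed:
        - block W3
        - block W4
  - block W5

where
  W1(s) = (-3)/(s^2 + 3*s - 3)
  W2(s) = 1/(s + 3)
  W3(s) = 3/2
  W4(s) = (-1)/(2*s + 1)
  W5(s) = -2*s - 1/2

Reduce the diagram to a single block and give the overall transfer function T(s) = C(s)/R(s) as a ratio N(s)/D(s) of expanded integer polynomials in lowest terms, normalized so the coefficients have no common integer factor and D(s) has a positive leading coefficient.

Step 1 - reduce the series chain W1, W2, giving (-3)/(s^3 + 6*s^2 + 6*s - 9)
Step 2 - sum the parallel branches W3, W4, giving (6*s + 1)/(4*s + 2)
Step 3 - feedback reduction of (W1*W2), (W3+W4), giving (-12*s - 6)/(4*s^4 + 26*s^3 + 36*s^2 - 42*s - 21)
Step 4 - cascade [(W1*W2)/(1+(W1*W2)*(W3+W4))], W5; the result is T(s) itself (integer coefficients, no common factor, positive leading denominator coefficient)

Therefore the answer is (24*s^2 + 18*s + 3)/(4*s^4 + 26*s^3 + 36*s^2 - 42*s - 21).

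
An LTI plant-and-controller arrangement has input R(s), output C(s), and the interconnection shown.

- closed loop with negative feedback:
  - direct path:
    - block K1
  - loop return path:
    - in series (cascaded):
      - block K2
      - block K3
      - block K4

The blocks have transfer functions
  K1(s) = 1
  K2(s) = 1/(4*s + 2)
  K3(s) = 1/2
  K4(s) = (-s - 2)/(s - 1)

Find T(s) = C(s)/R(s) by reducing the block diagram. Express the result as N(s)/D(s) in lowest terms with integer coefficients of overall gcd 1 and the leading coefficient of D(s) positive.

(1) multiply K2, K3, K4 (series) -> (-s - 2)/(8*s^2 - 4*s - 4)
(2) apply the feedback formula to K1, (K2*K3*K4): this yields T(s), and no further normalization is needed

Final answer: (8*s^2 - 4*s - 4)/(8*s^2 - 5*s - 6)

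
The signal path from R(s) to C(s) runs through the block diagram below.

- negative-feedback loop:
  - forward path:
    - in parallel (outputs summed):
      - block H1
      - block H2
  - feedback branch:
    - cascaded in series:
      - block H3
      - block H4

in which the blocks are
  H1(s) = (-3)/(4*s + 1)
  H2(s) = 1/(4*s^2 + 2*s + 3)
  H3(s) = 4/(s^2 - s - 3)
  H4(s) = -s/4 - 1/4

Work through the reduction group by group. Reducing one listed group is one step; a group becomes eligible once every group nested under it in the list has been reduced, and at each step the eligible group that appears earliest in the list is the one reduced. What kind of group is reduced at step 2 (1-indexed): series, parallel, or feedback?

[1] parallel reduction of H1, H2
[2] series reduction of H3, H4
[3] collapse the loop ((H1+H2) forward, (H3*H4) return)
The group at step 2 is a series group.

Hence the answer: series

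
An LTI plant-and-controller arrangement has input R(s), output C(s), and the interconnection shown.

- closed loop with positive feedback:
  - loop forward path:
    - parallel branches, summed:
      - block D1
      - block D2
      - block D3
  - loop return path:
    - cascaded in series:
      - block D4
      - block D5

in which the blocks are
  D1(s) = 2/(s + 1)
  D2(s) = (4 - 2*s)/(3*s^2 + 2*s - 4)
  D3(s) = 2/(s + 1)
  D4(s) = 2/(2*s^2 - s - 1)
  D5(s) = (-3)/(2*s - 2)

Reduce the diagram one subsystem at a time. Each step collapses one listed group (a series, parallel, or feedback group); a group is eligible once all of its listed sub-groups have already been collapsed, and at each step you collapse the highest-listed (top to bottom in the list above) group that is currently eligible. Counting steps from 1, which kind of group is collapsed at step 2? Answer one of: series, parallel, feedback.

Step 1 - reduce the parallel group D1, D2, D3
Step 2 - series reduction of D4, D5
Step 3 - reduce the feedback loop with forward (D1+D2+D3) and return (D4*D5)
Step 2: series.

Final answer: series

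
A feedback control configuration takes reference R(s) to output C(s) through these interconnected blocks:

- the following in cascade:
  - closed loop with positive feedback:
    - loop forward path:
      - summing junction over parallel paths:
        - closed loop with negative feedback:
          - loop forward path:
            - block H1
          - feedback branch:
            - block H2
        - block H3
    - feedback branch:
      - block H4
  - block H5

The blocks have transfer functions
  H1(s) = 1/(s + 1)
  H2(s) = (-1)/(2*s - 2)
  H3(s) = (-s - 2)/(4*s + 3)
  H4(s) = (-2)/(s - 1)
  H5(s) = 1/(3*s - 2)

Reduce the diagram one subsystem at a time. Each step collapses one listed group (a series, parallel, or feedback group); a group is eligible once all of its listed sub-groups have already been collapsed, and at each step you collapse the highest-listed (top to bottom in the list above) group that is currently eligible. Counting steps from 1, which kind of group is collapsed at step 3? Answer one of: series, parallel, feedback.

[1] apply the feedback formula to H1, H2
[2] reduce the parallel group [H1/(1+H1*H2)], H3
[3] close the feedback loop around ([H1/(1+H1*H2)]+H3), H4
[4] combine [([H1/(1+H1*H2)]+H3)/(1-([H1/(1+H1*H2)]+H3)*H4)], H5 in series
So the answer for step 3 is feedback.

Final answer: feedback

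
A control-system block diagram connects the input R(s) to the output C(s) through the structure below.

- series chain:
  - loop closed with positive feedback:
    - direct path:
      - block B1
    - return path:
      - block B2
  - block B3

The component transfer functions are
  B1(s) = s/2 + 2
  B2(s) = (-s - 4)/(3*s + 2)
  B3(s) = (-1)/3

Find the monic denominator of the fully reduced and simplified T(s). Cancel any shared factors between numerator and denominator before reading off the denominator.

Step 1 - reduce the feedback loop with forward B1 and return B2; result (3*s^2 + 14*s + 8)/(s^2 + 14*s + 20)
Step 2 - combine [B1/(1-B1*B2)], B3 in series; result (-3*s^2 - 14*s - 8)/(3*s^2 + 42*s + 60)
T(s) is the step-2 result (common factors already cancelled). Leading coefficient of the denominator: 3. Divide through by 3 for the monic polynomial.

Therefore the answer is s^2 + 14*s + 20.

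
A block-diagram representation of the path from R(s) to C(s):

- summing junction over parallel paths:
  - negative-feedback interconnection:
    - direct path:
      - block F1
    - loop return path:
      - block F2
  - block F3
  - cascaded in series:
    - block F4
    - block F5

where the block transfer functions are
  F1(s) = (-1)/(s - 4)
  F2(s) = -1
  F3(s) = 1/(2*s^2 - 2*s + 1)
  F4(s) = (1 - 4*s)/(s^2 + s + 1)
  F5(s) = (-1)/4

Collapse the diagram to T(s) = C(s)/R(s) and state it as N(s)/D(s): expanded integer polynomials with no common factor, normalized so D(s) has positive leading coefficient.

Step 1 - feedback reduction of F1, F2 = (-1)/(s - 3)
Step 2 - series reduction of F4, F5 = (4*s - 1)/(4*s^2 + 4*s + 4)
Step 3 - parallel reduction of [F1/(1+F1*F2)], F3, (F4*F5), giving the overall T(s)

Answer: (-30*s^3 + 24*s^2 - 23*s - 13)/(8*s^5 - 24*s^4 + 4*s^3 - 16*s^2 + 16*s - 12)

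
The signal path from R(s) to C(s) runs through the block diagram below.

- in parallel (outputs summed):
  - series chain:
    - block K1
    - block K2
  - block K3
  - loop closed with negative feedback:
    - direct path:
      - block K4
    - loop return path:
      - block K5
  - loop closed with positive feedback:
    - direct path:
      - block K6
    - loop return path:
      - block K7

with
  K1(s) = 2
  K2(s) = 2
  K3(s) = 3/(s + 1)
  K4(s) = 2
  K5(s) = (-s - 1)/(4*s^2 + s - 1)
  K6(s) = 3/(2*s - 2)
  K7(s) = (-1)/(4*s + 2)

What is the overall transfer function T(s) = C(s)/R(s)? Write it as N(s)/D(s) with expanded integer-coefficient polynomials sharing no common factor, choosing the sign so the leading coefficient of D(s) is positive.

1. cascade K1, K2: 4
2. reduce the feedback loop with forward K4 and return K5: (8*s^2 + 2*s - 2)/(4*s^2 - s - 3)
3. close the feedback loop around K6, K7: (12*s + 6)/(8*s^2 - 4*s - 1)
4. reduce the parallel group (K1*K2), K3, [K4/(1+K4*K5)], [K6/(1-K6*K7)], which is the overall transfer function T(s) = C(s)/R(s) in lowest terms

Hence the answer: (192*s^5 + 224*s^4 - 252*s^3 - 172*s^2 + 51*s + 5)/(32*s^5 + 8*s^4 - 48*s^3 - 11*s^2 + 16*s + 3)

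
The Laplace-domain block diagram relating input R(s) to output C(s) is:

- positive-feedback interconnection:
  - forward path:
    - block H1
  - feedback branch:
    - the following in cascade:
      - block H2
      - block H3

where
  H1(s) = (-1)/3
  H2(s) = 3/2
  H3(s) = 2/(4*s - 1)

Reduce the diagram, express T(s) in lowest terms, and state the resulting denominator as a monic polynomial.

First reduce the diagram to T(s).

Step 1: series reduction of H2, H3 = 3/(4*s - 1)
Step 2: apply the feedback formula to H1, (H2*H3) = (1 - 4*s)/(12*s)
Step 2 gives the fully reduced T(s), with no common factor left to cancel. The denominator's leading coefficient is 12, so divide each of its coefficients by 12 to get the monic form.

Answer: s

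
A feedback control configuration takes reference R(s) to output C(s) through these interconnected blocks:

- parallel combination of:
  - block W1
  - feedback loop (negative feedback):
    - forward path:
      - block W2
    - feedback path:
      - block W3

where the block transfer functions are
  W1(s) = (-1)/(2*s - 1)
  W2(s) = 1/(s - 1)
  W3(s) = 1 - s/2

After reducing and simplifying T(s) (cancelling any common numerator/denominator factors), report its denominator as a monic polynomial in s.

The answer is s^2 - s/2.

Reasoning:
1. apply the feedback formula to W2, W3 gives 2/s
2. add W1, [W2/(1+W2*W3)] (parallel) gives (3*s - 2)/(2*s^2 - s)
The result of step 2 is T(s) in lowest terms. Its denominator has leading coefficient 2; dividing the denominator through by 2 makes it monic.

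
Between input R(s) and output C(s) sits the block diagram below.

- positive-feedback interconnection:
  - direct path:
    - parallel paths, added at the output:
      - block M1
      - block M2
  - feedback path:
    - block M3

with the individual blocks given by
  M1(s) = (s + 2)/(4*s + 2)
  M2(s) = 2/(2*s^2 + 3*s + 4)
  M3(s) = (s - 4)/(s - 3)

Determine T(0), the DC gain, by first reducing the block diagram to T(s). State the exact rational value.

Step 1. reduce the parallel group M1, M2 = (2*s^3 + 7*s^2 + 18*s + 12)/(8*s^3 + 16*s^2 + 22*s + 8)
Step 2. feedback reduction of (M1+M2), M3 = (2*s^4 + s^3 - 3*s^2 - 42*s - 36)/(6*s^4 - 7*s^3 - 16*s^2 + 2*s + 24)
Evaluating the step-2 result (the overall T(s)) at s = 0 gives T(0) = -36/24 = -3/2.

Final answer: -3/2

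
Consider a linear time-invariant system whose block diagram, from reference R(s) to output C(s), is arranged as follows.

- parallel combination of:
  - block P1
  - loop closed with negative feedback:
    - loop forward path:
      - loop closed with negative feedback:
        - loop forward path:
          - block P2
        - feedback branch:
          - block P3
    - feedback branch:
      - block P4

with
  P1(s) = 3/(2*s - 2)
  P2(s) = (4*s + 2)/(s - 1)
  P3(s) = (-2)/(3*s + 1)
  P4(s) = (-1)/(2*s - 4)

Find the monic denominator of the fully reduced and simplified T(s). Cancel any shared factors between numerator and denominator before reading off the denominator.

Reducing step by step:

Step 1. apply the feedback formula to P2, P3; result (12*s^2 + 10*s + 2)/(3*s^2 - 10*s - 5)
Step 2. feedback reduction of [P2/(1+P2*P3)], P4; result (12*s^3 - 14*s^2 - 18*s - 4)/(3*s^3 - 22*s^2 + 10*s + 9)
Step 3. add P1, [[P2/(1+P2*P3)]/(1+[P2/(1+P2*P3)]*P4)] (parallel); result (24*s^3 - 19*s^2 - 93*s - 35)/(6*s^3 - 44*s^2 + 20*s + 18)
T(s) is the step-3 result (common factors already cancelled). Leading coefficient of the denominator: 6. Divide through by 6 for the monic polynomial.

Answer: s^3 - 22*s^2/3 + 10*s/3 + 3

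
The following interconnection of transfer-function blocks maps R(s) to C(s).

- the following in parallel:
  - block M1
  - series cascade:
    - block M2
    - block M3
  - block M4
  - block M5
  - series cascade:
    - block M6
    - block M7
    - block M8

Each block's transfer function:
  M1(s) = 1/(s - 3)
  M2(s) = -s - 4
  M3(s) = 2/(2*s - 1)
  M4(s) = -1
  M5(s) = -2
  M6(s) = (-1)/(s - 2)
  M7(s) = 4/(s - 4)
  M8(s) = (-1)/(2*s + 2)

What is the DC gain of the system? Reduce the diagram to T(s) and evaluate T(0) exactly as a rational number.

Reducing step by step:

[1] cascade M2, M3; result (-2*s - 8)/(2*s - 1)
[2] multiply M6, M7, M8 (series); result 2/(s^3 - 5*s^2 + 2*s + 8)
[3] combine M1, (M2*M3), M4, M5, (M6*M7*M8) in parallel; result (-8*s^5 + 61*s^4 - 107*s^3 - 88*s^2 + 182*s + 118)/(2*s^5 - 17*s^4 + 42*s^3 - 13*s^2 - 50*s + 24)
That last expression is T(s); at s = 0 only the constant terms survive, so T(0) = 118/24 = 59/12.

Answer: 59/12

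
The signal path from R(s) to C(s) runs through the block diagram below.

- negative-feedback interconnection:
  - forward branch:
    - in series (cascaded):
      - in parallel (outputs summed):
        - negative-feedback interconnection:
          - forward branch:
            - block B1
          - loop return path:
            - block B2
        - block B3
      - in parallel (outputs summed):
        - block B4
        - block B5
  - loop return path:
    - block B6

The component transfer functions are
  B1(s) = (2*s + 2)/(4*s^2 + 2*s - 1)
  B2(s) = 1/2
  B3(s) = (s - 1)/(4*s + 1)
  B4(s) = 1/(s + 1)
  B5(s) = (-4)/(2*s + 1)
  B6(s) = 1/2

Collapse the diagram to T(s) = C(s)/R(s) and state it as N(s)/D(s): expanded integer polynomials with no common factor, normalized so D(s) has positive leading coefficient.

Step 1: feedback reduction of B1, B2; result (2*s + 2)/(4*s^2 + 3*s)
Step 2: sum the parallel branches [B1/(1+B1*B2)], B3; result (4*s^3 + 7*s^2 + 7*s + 2)/(16*s^3 + 16*s^2 + 3*s)
Step 3: reduce the parallel group B4, B5; result (-2*s - 3)/(2*s^2 + 3*s + 1)
Step 4: multiply ([B1/(1+B1*B2)]+B3), (B4+B5) (series); result (-8*s^4 - 26*s^3 - 35*s^2 - 25*s - 6)/(32*s^5 + 80*s^4 + 70*s^3 + 25*s^2 + 3*s)
Step 5: collapse the loop ((([B1/(1+B1*B2)]+B3)*(B4+B5)) forward, B6 return) - this is the overall T(s), already in the required normalized form

Therefore the answer is (-16*s^4 - 52*s^3 - 70*s^2 - 50*s - 12)/(64*s^5 + 152*s^4 + 114*s^3 + 15*s^2 - 19*s - 6).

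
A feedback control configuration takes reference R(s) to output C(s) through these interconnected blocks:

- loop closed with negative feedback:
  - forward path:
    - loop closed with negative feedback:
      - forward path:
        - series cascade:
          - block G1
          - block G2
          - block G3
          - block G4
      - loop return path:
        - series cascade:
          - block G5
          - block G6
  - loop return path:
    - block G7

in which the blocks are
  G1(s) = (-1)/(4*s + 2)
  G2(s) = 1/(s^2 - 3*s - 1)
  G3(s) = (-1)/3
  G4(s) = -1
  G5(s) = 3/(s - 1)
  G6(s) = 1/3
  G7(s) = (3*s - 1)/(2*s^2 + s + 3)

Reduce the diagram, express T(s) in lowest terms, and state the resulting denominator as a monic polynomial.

The answer is s^6 - 3*s^5 - s^4/4 - 13*s^3/4 + 31*s^2/24 + 27*s/8 + 7/12.

Reasoning:
Step 1 - reduce the series chain G1, G2, G3, G4 -> (-1)/(12*s^3 - 30*s^2 - 30*s - 6)
Step 2 - series reduction of G5, G6 -> 1/(s - 1)
Step 3 - apply the feedback formula to (G1*G2*G3*G4), (G5*G6) -> (1 - s)/(12*s^4 - 42*s^3 + 24*s + 5)
Step 4 - reduce the feedback loop with forward [(G1*G2*G3*G4)/(1+(G1*G2*G3*G4)*(G5*G6))] and return G7 -> (-2*s^3 + s^2 - 2*s + 3)/(24*s^6 - 72*s^5 - 6*s^4 - 78*s^3 + 31*s^2 + 81*s + 14)
The result of step 4 is T(s) in lowest terms. Its denominator has leading coefficient 24; dividing the denominator through by 24 makes it monic.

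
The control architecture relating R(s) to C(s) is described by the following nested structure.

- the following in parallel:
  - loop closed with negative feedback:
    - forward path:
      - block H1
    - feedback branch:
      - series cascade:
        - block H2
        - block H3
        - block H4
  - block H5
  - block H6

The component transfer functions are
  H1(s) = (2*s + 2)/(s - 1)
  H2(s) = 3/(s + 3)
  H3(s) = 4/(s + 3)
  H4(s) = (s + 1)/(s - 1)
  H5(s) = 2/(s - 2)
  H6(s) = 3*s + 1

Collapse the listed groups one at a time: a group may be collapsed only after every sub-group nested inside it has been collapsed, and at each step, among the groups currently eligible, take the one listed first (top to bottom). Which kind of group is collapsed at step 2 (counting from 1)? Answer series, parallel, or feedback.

Step 1. multiply H2, H3, H4 (series)
Step 2. close the feedback loop around H1, (H2*H3*H4)
Step 3. reduce the parallel group [H1/(1+H1*(H2*H3*H4))], H5, H6
Step 2 collapses a feedback group.

Therefore the answer is feedback.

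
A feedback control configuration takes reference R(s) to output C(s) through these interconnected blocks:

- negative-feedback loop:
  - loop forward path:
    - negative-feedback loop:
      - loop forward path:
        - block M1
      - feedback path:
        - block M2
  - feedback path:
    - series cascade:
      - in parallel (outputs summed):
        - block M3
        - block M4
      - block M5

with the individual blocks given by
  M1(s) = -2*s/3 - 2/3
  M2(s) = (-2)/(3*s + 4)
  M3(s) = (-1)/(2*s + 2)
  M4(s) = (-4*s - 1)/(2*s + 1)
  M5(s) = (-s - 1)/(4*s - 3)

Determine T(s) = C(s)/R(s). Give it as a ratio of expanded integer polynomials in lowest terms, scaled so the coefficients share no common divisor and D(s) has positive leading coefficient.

Step 1. apply the feedback formula to M1, M2; result (-6*s^2 - 14*s - 8)/(13*s + 16)
Step 2. sum the parallel branches M3, M4; result (-8*s^2 - 12*s - 3)/(4*s^2 + 6*s + 2)
Step 3. multiply (M3+M4), M5 (series); result (8*s^2 + 12*s + 3)/(16*s^2 - 4*s - 6)
Step 4. reduce the feedback loop with forward [M1/(1+M1*M2)] and return ((M3+M4)*M5): this yields T(s), and no further normalization is needed

Final answer: (48*s^4 + 100*s^3 + 18*s^2 - 58*s - 24)/(24*s^4 - 12*s^3 + 23*s^2 + 140*s + 60)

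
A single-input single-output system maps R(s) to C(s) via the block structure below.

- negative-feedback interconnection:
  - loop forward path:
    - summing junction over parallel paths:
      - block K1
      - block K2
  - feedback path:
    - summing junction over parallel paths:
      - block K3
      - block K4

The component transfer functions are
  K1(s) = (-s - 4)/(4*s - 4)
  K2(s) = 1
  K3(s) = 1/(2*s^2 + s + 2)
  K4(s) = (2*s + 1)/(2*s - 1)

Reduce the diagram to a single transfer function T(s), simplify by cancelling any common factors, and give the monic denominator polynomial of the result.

Reducing step by step:

(1) reduce the parallel group K1, K2 = (3*s - 8)/(4*s - 4)
(2) parallel reduction of K3, K4 = (4*s^3 + 4*s^2 + 7*s + 1)/(4*s^3 + 3*s - 2)
(3) apply the feedback formula to (K1+K2), (K3+K4) = (12*s^4 - 32*s^3 + 9*s^2 - 30*s + 16)/(28*s^4 - 36*s^3 + s^2 - 73*s)
No further cancellation is possible in the step-3 result, so that is T(s). Its denominator becomes monic after dividing by the leading coefficient 28.

Answer: s^4 - 9*s^3/7 + s^2/28 - 73*s/28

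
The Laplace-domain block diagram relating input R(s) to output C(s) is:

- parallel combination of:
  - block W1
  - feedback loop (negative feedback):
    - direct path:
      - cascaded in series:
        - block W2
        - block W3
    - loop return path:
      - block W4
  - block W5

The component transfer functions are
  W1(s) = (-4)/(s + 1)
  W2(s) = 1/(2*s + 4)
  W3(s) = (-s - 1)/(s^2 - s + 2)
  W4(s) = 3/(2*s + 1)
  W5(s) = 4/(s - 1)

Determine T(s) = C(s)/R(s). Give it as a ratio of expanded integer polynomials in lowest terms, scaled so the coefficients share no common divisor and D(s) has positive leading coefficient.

Reducing step by step:

Step 1 - series reduction of W2, W3 gives (-s - 1)/(2*s^3 + 2*s^2 + 8)
Step 2 - reduce the feedback loop with forward (W2*W3) and return W4 gives (-2*s^2 - 3*s - 1)/(4*s^4 + 6*s^3 + 2*s^2 + 13*s + 5)
Step 3 - sum the parallel branches W1, [(W2*W3)/(1+(W2*W3)*W4)], W5, which is the overall transfer function T(s) = C(s)/R(s) in lowest terms

Answer: (30*s^4 + 45*s^3 + 17*s^2 + 107*s + 41)/(4*s^6 + 6*s^5 - 2*s^4 + 7*s^3 + 3*s^2 - 13*s - 5)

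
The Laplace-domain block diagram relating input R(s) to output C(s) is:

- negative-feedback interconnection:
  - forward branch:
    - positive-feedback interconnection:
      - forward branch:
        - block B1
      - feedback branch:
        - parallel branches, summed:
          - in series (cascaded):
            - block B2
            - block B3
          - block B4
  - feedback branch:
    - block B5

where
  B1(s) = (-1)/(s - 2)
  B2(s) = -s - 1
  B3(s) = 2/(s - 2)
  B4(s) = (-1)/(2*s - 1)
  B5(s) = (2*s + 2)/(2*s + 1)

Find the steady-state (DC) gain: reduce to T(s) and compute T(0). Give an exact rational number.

Answer: 1/2

Working:
[1] reduce the series chain B2, B3 -> (-2*s - 2)/(s - 2)
[2] combine (B2*B3), B4 in parallel -> (-4*s^2 - 3*s + 4)/(2*s^2 - 5*s + 2)
[3] close the feedback loop around B1, ((B2*B3)+B4) -> (-2*s^2 + 5*s - 2)/(2*s^3 - 13*s^2 + 9*s)
[4] apply the feedback formula to [B1/(1-B1*((B2*B3)+B4))], B5 -> (-4*s^3 + 8*s^2 + s - 2)/(4*s^4 - 28*s^3 + 11*s^2 + 15*s - 4)
The step-4 result is T(s). Setting s = 0: T(0) = -2/(-4) = 1/2.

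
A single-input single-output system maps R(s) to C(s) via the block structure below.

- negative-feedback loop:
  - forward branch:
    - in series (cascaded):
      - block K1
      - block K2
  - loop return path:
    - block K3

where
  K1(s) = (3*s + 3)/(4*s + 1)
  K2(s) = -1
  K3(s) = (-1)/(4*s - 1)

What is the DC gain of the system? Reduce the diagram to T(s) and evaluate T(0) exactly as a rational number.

Step 1: reduce the series chain K1, K2; result (-3*s - 3)/(4*s + 1)
Step 2: reduce the feedback loop with forward (K1*K2) and return K3; result (-12*s^2 - 9*s + 3)/(16*s^2 + 3*s + 2)
That last expression is T(s); at s = 0 only the constant terms survive, so T(0) = 3/2.

Therefore the answer is 3/2.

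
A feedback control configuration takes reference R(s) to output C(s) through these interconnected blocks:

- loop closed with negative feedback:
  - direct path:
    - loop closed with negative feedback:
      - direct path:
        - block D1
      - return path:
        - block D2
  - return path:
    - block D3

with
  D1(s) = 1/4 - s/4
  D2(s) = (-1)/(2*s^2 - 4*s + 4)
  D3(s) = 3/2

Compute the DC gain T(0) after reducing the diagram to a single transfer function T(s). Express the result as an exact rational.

Reducing step by step:

[1] apply the feedback formula to D1, D2, giving (-2*s^3 + 6*s^2 - 8*s + 4)/(8*s^2 - 15*s + 15)
[2] feedback reduction of [D1/(1+D1*D2)], D3, giving (2*s^3 - 6*s^2 + 8*s - 4)/(3*s^3 - 17*s^2 + 27*s - 21)
Step 2 gives the overall T(s). Then T(0) = -4/(-21) = 4/21.

Answer: 4/21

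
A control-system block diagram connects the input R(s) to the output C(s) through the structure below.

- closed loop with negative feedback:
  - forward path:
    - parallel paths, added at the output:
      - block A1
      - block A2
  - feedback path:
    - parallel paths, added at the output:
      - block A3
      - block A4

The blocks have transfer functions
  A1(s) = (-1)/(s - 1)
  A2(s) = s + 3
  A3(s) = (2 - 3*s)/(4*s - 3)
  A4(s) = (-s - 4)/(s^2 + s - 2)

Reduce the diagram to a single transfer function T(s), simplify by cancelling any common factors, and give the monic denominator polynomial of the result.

[1] add A1, A2 (parallel) gives (s^2 + 2*s - 4)/(s - 1)
[2] sum the parallel branches A3, A4 gives (-3*s^3 - 5*s^2 - 5*s + 8)/(4*s^3 + s^2 - 11*s + 6)
[3] feedback reduction of (A1+A2), (A3+A4) gives (-4*s^5 - 9*s^4 + 25*s^3 + 20*s^2 - 56*s + 24)/(3*s^5 + 7*s^4 + 6*s^3 - 6*s^2 - 53*s + 38)
T(s) is the step-3 result (common factors already cancelled). Leading coefficient of the denominator: 3. Divide through by 3 for the monic polynomial.

Hence the answer: s^5 + 7*s^4/3 + 2*s^3 - 2*s^2 - 53*s/3 + 38/3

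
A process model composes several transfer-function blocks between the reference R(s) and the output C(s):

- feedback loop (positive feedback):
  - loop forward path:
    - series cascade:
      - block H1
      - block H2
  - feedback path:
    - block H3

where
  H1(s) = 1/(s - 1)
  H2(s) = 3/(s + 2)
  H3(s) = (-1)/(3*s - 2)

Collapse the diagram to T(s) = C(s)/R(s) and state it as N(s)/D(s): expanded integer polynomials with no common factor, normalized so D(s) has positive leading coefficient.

1. cascade H1, H2, giving 3/(s^2 + s - 2)
2. collapse the loop ((H1*H2) forward, H3 return), which is the overall transfer function T(s) = C(s)/R(s) in lowest terms

Final answer: (9*s - 6)/(3*s^3 + s^2 - 8*s + 7)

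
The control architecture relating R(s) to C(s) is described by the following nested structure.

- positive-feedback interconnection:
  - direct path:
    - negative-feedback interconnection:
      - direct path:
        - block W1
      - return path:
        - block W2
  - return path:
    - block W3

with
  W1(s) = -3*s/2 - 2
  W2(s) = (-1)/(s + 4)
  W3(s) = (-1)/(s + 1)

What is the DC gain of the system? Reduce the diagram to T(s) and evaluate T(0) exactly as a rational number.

[1] feedback reduction of W1, W2; result (-3*s^2 - 16*s - 16)/(5*s + 12)
[2] close the feedback loop around [W1/(1+W1*W2)], W3; result (-3*s^3 - 19*s^2 - 32*s - 16)/(2*s^2 + s - 4)
That last expression is T(s); at s = 0 only the constant terms survive, so T(0) = -16/(-4) = 4.

Hence the answer: 4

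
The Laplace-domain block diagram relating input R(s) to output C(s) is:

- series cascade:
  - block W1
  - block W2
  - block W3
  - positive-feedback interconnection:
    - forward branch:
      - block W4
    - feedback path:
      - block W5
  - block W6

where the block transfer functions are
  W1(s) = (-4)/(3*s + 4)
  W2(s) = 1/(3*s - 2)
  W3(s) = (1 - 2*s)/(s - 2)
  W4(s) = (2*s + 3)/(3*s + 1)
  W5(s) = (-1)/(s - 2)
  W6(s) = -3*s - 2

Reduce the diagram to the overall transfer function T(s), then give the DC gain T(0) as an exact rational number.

The answer is -3.

Reasoning:
Step 1 - feedback reduction of W4, W5; result (2*s^2 - s - 6)/(3*s^2 - 3*s + 1)
Step 2 - multiply W1, W2, W3, [W4/(1-W4*W5)], W6 (series); result (-48*s^3 - 80*s^2 + 4*s + 24)/(27*s^4 - 9*s^3 - 33*s^2 + 30*s - 8)
The step-2 result is T(s). Setting s = 0: T(0) = 24/(-8) = -3.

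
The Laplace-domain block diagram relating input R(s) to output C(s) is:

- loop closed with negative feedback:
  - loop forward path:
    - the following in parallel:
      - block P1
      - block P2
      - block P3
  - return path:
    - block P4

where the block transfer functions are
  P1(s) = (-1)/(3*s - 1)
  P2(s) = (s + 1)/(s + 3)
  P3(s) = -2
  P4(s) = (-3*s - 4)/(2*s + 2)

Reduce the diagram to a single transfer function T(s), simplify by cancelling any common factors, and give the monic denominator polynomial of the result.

First reduce the diagram to T(s).

Step 1. add P1, P2, P3 (parallel) gives (-3*s^2 - 15*s + 2)/(3*s^2 + 8*s - 3)
Step 2. reduce the feedback loop with forward (P1+P2+P3) and return P4 gives (-6*s^3 - 36*s^2 - 26*s + 4)/(15*s^3 + 79*s^2 + 64*s - 14)
No further cancellation is possible in the step-2 result, so that is T(s). Its denominator becomes monic after dividing by the leading coefficient 15.

Answer: s^3 + 79*s^2/15 + 64*s/15 - 14/15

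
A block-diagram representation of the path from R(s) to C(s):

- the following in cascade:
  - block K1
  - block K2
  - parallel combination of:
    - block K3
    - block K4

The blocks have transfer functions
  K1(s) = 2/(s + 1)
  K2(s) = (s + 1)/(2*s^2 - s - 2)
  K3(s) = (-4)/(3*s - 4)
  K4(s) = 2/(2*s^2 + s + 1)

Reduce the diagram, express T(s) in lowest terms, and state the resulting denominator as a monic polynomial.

Answer: s^5 - 4*s^4/3 - 3*s^3/4 + s^2/4 + s/2 + 2/3

Working:
Step 1: reduce the parallel group K3, K4; result (-8*s^2 + 2*s - 12)/(6*s^3 - 5*s^2 - s - 4)
Step 2: series reduction of K1, K2, (K3+K4); result (-16*s^2 + 4*s - 24)/(12*s^5 - 16*s^4 - 9*s^3 + 3*s^2 + 6*s + 8)
T(s) is the step-2 result (common factors already cancelled). Leading coefficient of the denominator: 12. Divide through by 12 for the monic polynomial.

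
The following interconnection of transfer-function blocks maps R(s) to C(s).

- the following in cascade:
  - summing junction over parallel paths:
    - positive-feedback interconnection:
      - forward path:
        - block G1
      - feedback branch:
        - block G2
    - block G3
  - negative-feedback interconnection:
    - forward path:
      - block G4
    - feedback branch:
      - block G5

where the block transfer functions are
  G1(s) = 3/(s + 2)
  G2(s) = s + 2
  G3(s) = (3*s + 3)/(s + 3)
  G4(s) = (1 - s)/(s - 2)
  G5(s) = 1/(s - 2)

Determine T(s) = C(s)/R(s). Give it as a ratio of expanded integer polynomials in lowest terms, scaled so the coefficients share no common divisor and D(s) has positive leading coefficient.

(1) close the feedback loop around G1, G2, giving (-3)/(2*s + 4)
(2) combine [G1/(1-G1*G2)], G3 in parallel, giving (6*s^2 + 15*s + 3)/(2*s^2 + 10*s + 12)
(3) reduce the feedback loop with forward G4 and return G5, giving (-s^2 + 3*s - 2)/(s^2 - 5*s + 5)
(4) multiply ([G1/(1-G1*G2)]+G3), [G4/(1+G4*G5)] (series), which is the overall transfer function T(s) = C(s)/R(s) in lowest terms

Therefore the answer is (-6*s^4 + 3*s^3 + 30*s^2 - 21*s - 6)/(2*s^4 - 28*s^2 - 10*s + 60).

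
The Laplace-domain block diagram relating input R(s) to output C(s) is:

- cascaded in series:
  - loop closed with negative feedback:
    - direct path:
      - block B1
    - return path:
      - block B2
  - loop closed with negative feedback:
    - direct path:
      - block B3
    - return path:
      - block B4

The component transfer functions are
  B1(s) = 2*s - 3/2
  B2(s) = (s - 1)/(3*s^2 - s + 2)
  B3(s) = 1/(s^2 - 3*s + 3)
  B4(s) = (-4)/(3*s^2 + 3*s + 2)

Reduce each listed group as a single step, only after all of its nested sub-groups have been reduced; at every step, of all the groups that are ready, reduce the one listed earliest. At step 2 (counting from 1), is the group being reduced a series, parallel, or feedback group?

Step 1. apply the feedback formula to B1, B2
Step 2. close the feedback loop around B3, B4
Step 3. reduce the series chain [B1/(1+B1*B2)], [B3/(1+B3*B4)]
The group at step 2 is a feedback group.

Answer: feedback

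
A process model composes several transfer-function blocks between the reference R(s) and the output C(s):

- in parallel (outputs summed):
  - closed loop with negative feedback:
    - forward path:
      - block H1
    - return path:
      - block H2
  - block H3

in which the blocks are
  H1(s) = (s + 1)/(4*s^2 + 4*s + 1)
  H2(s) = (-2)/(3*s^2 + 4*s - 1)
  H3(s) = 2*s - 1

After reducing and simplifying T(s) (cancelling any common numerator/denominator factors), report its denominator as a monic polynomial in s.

Reducing step by step:

[1] collapse the loop (H1 forward, H2 return) = (3*s^3 + 7*s^2 + 3*s - 1)/(12*s^4 + 28*s^3 + 15*s^2 - 2*s - 3)
[2] combine [H1/(1+H1*H2)], H3 in parallel = (24*s^5 + 44*s^4 + 5*s^3 - 12*s^2 - s + 2)/(12*s^4 + 28*s^3 + 15*s^2 - 2*s - 3)
That last expression is T(s), already simplified. Scaling its denominator by 1/12 (the reciprocal of the leading coefficient) yields the monic denominator.

Answer: s^4 + 7*s^3/3 + 5*s^2/4 - s/6 - 1/4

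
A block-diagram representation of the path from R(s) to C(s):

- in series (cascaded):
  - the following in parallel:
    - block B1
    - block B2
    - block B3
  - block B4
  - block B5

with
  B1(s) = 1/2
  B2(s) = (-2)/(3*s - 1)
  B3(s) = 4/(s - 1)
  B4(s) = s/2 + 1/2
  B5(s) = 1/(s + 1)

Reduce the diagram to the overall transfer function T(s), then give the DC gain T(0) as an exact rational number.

(1) parallel reduction of B1, B2, B3, giving (3*s^2 + 16*s - 3)/(6*s^2 - 8*s + 2)
(2) combine (B1+B2+B3), B4, B5 in series, giving (3*s^2 + 16*s - 3)/(12*s^2 - 16*s + 4)
That last expression is T(s); at s = 0 only the constant terms survive, so T(0) = -3/4.

Final answer: -3/4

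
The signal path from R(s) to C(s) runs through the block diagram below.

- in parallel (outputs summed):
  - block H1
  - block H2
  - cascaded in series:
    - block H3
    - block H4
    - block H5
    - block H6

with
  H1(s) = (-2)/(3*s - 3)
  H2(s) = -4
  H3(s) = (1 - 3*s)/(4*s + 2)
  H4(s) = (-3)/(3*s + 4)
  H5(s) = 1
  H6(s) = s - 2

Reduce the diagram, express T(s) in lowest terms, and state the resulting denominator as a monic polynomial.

[1] combine H3, H4, H5, H6 in series gives (9*s^2 - 21*s + 6)/(12*s^2 + 22*s + 8)
[2] add H1, H2, (H3*H4*H5*H6) (parallel) gives (-117*s^3 - 234*s^2 + 205*s + 62)/(36*s^3 + 30*s^2 - 42*s - 24)
T(s) is the step-2 result (common factors already cancelled). Leading coefficient of the denominator: 36. Divide through by 36 for the monic polynomial.

Therefore the answer is s^3 + 5*s^2/6 - 7*s/6 - 2/3.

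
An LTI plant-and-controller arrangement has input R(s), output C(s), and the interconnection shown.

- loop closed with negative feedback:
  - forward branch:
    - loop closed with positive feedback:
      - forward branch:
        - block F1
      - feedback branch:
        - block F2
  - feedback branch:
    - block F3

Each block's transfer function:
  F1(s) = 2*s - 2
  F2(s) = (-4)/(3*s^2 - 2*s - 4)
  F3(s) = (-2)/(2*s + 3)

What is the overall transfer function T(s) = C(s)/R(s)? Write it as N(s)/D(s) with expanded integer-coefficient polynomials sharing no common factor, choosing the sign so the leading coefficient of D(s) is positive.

Answer: (-12*s^4 + 2*s^3 + 38*s^2 - 4*s - 24)/(6*s^3 - 41*s^2 - 2*s + 52)

Working:
Step 1: feedback reduction of F1, F2 -> (6*s^3 - 10*s^2 - 4*s + 8)/(3*s^2 + 6*s - 12)
Step 2: close the feedback loop around [F1/(1-F1*F2)], F3: this yields T(s), and no further normalization is needed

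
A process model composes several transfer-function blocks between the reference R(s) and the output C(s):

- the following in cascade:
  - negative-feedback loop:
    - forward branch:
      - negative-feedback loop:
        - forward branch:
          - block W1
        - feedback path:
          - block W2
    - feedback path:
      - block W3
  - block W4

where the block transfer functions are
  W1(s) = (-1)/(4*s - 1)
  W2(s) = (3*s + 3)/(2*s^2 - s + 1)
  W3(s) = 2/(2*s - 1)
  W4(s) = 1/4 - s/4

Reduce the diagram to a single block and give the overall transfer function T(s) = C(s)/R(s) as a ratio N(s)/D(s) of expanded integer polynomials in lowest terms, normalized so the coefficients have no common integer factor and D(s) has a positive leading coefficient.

Answer: (4*s^4 - 8*s^3 + 7*s^2 - 4*s + 1)/(64*s^4 - 80*s^3 + 24*s^2 - 32*s + 8)

Working:
Step 1. feedback reduction of W1, W2 = (-2*s^2 + s - 1)/(8*s^3 - 6*s^2 + 2*s - 4)
Step 2. apply the feedback formula to [W1/(1+W1*W2)], W3 = (-4*s^3 + 4*s^2 - 3*s + 1)/(16*s^4 - 20*s^3 + 6*s^2 - 8*s + 2)
Step 3. series reduction of [[W1/(1+W1*W2)]/(1+[W1/(1+W1*W2)]*W3)], W4, which is the overall transfer function T(s) = C(s)/R(s) in lowest terms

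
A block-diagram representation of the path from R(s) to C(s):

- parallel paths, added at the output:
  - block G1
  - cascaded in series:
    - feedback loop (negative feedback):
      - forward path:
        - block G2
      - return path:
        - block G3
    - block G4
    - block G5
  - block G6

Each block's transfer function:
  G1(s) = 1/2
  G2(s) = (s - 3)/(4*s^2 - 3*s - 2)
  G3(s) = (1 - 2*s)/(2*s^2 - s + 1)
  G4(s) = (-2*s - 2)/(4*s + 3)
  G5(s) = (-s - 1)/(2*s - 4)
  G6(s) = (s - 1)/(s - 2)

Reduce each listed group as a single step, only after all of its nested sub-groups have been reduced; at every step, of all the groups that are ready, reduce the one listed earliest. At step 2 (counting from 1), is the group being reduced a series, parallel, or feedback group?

Reducing step by step:

Step 1: reduce the feedback loop with forward G2 and return G3
Step 2: combine [G2/(1+G2*G3)], G4, G5 in series
Step 3: parallel reduction of G1, ([G2/(1+G2*G3)]*G4*G5), G6
So the answer for step 2 is series.

Answer: series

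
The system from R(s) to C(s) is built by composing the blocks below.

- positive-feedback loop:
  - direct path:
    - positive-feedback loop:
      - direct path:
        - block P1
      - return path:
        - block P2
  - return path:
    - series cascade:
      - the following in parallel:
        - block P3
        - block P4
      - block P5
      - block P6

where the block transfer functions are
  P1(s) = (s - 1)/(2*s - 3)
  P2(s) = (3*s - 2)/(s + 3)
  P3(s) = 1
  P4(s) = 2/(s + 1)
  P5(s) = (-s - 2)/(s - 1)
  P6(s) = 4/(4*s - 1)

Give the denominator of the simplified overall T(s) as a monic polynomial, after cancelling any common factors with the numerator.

First reduce the diagram to T(s).

Step 1. collapse the loop (P1 forward, P2 return) gives (-s^2 - 2*s + 3)/(s^2 - 8*s + 11)
Step 2. combine P3, P4 in parallel gives (s + 3)/(s + 1)
Step 3. combine (P3+P4), P5, P6 in series gives (-4*s^2 - 20*s - 24)/(4*s^3 - s^2 - 4*s + 1)
Step 4. reduce the feedback loop with forward [P1/(1-P1*P2)] and return ((P3+P4)*P5*P6) gives (-4*s^4 - 11*s^3 + 7*s^2 + 11*s - 3)/(4*s^4 - 33*s^3 - 13*s^2 - 43*s - 83)
That last expression is T(s), already simplified. Scaling its denominator by 1/4 (the reciprocal of the leading coefficient) yields the monic denominator.

Answer: s^4 - 33*s^3/4 - 13*s^2/4 - 43*s/4 - 83/4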